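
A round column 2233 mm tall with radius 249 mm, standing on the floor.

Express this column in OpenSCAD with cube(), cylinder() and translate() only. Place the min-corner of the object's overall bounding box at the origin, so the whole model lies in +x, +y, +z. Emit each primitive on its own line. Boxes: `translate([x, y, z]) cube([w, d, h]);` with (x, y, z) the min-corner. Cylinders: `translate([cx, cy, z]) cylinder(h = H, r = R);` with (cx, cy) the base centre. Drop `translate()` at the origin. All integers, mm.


translate([249, 249, 0]) cylinder(h = 2233, r = 249);


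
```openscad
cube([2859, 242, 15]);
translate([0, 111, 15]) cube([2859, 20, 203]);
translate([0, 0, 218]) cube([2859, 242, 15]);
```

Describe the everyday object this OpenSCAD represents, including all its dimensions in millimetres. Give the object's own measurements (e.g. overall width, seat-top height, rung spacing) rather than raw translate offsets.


An I-beam lying along x, 2859 mm long. Overall section height 233 mm. Two flanges 242 mm wide (y) and 15 mm thick, one on the floor and one at the top; a web 20 mm thick runs between them, centred on the flange width.


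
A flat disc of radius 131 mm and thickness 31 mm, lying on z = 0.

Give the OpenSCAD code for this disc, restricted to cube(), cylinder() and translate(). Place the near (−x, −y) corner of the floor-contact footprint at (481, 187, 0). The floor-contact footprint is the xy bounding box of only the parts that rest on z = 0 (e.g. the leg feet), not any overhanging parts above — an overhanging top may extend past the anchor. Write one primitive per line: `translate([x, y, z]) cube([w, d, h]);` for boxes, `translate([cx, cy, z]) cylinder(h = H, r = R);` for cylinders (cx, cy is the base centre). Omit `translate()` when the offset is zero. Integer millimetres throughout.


translate([612, 318, 0]) cylinder(h = 31, r = 131);


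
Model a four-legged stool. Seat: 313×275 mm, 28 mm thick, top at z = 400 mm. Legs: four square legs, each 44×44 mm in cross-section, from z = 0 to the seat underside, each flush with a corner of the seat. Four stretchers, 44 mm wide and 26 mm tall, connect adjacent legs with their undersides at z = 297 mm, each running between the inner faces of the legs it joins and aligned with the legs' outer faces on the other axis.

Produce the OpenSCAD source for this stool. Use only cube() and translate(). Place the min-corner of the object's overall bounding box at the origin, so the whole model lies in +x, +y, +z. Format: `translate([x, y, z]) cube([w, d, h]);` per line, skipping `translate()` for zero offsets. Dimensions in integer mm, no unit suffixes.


translate([0, 0, 372]) cube([313, 275, 28]);
cube([44, 44, 372]);
translate([269, 0, 0]) cube([44, 44, 372]);
translate([0, 231, 0]) cube([44, 44, 372]);
translate([269, 231, 0]) cube([44, 44, 372]);
translate([44, 0, 297]) cube([225, 44, 26]);
translate([44, 231, 297]) cube([225, 44, 26]);
translate([0, 44, 297]) cube([44, 187, 26]);
translate([269, 44, 297]) cube([44, 187, 26]);


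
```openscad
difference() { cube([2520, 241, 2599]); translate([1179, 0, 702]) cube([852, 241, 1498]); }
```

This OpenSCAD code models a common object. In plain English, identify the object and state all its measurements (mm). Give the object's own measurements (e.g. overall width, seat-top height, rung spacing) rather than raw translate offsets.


A wall 2520 mm long (x), 241 mm thick (y), 2599 mm tall, with a rectangular window opening cut through it. The opening is 852 mm wide and 1498 mm tall; its sill is at z = 702 mm and its near (−x) edge is 1179 mm from the wall's −x end. The opening passes through the full wall thickness.


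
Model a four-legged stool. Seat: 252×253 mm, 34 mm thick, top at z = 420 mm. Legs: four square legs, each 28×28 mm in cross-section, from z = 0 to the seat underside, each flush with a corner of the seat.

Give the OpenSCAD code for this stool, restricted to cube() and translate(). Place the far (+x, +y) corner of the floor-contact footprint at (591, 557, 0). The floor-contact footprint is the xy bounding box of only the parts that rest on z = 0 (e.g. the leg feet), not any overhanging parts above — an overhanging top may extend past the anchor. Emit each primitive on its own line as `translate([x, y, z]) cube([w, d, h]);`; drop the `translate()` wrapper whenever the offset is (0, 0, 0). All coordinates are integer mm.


translate([339, 304, 386]) cube([252, 253, 34]);
translate([339, 304, 0]) cube([28, 28, 386]);
translate([563, 304, 0]) cube([28, 28, 386]);
translate([339, 529, 0]) cube([28, 28, 386]);
translate([563, 529, 0]) cube([28, 28, 386]);


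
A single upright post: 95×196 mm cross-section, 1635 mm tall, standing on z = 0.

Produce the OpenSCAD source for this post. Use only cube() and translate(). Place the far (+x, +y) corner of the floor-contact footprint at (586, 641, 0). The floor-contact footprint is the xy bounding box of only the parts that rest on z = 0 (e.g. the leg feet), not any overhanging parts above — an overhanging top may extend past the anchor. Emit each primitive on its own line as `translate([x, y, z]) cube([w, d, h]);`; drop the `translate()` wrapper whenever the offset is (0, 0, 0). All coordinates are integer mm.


translate([491, 445, 0]) cube([95, 196, 1635]);


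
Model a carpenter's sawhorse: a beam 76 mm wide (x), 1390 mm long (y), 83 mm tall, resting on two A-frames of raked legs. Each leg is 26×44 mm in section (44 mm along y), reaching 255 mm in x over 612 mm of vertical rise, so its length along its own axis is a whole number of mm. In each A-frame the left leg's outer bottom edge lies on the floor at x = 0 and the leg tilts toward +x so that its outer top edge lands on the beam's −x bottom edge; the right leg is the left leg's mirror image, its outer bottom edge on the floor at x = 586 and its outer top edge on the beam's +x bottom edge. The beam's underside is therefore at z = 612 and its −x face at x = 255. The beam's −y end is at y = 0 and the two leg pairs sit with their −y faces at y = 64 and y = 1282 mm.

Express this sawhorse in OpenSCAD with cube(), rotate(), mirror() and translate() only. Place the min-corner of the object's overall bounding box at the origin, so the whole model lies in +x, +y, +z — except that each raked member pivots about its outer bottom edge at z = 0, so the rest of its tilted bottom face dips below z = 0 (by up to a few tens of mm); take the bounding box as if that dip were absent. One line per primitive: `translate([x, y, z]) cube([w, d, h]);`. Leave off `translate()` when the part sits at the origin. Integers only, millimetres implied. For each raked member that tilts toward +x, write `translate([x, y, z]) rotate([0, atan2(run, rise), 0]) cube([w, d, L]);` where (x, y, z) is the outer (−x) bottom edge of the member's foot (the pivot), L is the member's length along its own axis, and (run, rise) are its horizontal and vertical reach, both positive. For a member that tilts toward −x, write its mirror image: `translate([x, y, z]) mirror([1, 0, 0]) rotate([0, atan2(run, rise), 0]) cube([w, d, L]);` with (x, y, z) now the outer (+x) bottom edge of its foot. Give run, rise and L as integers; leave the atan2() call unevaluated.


translate([255, 0, 612]) cube([76, 1390, 83]);
translate([0, 64, 0]) rotate([0, atan2(255, 612), 0]) cube([26, 44, 663]);
translate([586, 64, 0]) mirror([1, 0, 0]) rotate([0, atan2(255, 612), 0]) cube([26, 44, 663]);
translate([0, 1282, 0]) rotate([0, atan2(255, 612), 0]) cube([26, 44, 663]);
translate([586, 1282, 0]) mirror([1, 0, 0]) rotate([0, atan2(255, 612), 0]) cube([26, 44, 663]);


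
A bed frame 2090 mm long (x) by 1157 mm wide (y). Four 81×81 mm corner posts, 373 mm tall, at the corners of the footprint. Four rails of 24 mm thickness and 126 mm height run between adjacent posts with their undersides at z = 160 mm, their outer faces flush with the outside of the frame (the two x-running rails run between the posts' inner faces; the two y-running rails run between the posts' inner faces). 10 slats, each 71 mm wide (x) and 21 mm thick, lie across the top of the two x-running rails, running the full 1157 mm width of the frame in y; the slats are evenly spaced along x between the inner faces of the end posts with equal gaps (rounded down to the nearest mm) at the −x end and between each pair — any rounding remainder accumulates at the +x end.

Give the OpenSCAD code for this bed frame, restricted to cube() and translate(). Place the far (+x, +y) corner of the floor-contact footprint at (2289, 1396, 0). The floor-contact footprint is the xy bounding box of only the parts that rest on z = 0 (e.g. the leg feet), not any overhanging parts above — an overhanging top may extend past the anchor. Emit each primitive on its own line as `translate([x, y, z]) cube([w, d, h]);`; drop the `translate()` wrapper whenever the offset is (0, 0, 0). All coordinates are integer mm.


translate([199, 239, 0]) cube([81, 81, 373]);
translate([199, 1315, 0]) cube([81, 81, 373]);
translate([2208, 239, 0]) cube([81, 81, 373]);
translate([2208, 1315, 0]) cube([81, 81, 373]);
translate([280, 239, 160]) cube([1928, 24, 126]);
translate([280, 1372, 160]) cube([1928, 24, 126]);
translate([199, 320, 160]) cube([24, 995, 126]);
translate([2265, 320, 160]) cube([24, 995, 126]);
translate([390, 239, 286]) cube([71, 1157, 21]);
translate([571, 239, 286]) cube([71, 1157, 21]);
translate([752, 239, 286]) cube([71, 1157, 21]);
translate([933, 239, 286]) cube([71, 1157, 21]);
translate([1114, 239, 286]) cube([71, 1157, 21]);
translate([1295, 239, 286]) cube([71, 1157, 21]);
translate([1476, 239, 286]) cube([71, 1157, 21]);
translate([1657, 239, 286]) cube([71, 1157, 21]);
translate([1838, 239, 286]) cube([71, 1157, 21]);
translate([2019, 239, 286]) cube([71, 1157, 21]);


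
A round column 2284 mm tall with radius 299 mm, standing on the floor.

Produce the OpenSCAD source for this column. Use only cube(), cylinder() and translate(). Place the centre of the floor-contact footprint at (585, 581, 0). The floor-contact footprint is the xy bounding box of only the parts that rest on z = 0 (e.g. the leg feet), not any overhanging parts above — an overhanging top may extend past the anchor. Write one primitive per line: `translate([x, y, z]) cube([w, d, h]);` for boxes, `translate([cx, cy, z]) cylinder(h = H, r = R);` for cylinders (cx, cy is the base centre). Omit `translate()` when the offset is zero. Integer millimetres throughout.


translate([585, 581, 0]) cylinder(h = 2284, r = 299);


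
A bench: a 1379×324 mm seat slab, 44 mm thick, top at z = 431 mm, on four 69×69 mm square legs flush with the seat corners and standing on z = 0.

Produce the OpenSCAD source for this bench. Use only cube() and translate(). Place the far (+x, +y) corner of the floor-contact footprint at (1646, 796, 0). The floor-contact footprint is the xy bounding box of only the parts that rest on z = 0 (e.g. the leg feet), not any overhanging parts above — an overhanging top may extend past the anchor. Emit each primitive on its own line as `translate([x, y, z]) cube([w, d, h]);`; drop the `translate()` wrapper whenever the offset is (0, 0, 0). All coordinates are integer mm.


translate([267, 472, 387]) cube([1379, 324, 44]);
translate([267, 472, 0]) cube([69, 69, 387]);
translate([267, 727, 0]) cube([69, 69, 387]);
translate([1577, 472, 0]) cube([69, 69, 387]);
translate([1577, 727, 0]) cube([69, 69, 387]);


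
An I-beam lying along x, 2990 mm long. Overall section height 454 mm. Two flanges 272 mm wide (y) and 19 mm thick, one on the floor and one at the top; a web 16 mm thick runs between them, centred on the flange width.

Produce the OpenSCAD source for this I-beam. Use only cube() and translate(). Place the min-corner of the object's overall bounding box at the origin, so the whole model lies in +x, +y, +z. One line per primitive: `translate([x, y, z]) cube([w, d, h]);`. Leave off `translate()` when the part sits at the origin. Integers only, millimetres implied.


cube([2990, 272, 19]);
translate([0, 128, 19]) cube([2990, 16, 416]);
translate([0, 0, 435]) cube([2990, 272, 19]);


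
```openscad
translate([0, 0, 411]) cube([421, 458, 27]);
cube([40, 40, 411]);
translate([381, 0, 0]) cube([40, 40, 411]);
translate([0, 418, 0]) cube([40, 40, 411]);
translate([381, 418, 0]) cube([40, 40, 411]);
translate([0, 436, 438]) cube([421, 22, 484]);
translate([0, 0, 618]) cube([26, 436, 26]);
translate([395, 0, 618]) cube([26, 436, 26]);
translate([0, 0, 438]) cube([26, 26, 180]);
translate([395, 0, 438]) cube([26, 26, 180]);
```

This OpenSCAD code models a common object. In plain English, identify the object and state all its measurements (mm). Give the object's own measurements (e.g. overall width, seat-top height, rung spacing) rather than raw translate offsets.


A chair. The seat is a 421×458×27 mm slab with its top at z = 438 mm, on four 40×40 mm corner legs (flush with the seat edges, standing on z = 0). A flat backrest 22 mm thick, 484 mm tall, spans the full seat width and rises from the seat top along its +y edge, rear face flush with the rear of the seat. Two armrests of 26×26 mm section run along each side from the seat's front edge to the front of the backrest, top faces 206 mm above the seat top and outer faces flush with the seat's x-edges; a 26×26 mm post under the front of each armrest stands on the seat at the front corner.


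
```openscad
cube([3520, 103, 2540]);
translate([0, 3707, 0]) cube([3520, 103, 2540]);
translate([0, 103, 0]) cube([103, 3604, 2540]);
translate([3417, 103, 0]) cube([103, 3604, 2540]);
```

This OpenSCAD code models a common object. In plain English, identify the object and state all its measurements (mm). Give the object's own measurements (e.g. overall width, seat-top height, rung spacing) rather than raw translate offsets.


The wall frame of a small rectangular building: four walls, each 2540 mm tall and 103 mm thick, enclosing a footprint 3520 mm (x) by 3810 mm (y) outside-to-outside, with no floor or roof. The front and back walls (the −y and +y sides) span the full width; the two side walls fit between them.


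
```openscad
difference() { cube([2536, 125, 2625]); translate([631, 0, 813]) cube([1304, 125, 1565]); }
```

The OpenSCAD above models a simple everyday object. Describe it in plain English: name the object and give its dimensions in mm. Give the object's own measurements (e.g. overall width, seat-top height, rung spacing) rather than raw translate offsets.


A wall 2536 mm long (x), 125 mm thick (y), 2625 mm tall, with a rectangular window opening cut through it. The opening is 1304 mm wide and 1565 mm tall; its sill is at z = 813 mm and its near (−x) edge is 631 mm from the wall's −x end. The opening passes through the full wall thickness.


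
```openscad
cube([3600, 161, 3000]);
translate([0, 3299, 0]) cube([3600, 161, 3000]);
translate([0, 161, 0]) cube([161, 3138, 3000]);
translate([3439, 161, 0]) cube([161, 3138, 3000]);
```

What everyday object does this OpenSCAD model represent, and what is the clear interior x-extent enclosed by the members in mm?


A house (or room) frame. The interior width is 3278 mm.

Four 3000 mm walls enclosing a rectangle with no floor or roof — a room or house frame. Outside width is 3600 mm and wall thickness is 161 mm, so the interior width is 3600 − 2 × 161 = 3278 mm.


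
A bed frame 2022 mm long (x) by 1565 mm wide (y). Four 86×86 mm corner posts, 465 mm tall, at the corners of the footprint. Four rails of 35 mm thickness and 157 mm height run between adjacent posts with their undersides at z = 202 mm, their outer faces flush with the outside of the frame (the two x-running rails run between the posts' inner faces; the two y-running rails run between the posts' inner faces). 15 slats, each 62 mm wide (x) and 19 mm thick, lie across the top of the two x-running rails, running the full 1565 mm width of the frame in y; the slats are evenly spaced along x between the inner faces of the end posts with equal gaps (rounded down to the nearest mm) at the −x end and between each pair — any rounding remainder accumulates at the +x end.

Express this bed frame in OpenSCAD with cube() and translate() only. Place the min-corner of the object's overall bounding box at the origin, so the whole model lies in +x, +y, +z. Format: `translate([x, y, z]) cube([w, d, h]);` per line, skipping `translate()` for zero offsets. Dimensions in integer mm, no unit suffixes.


cube([86, 86, 465]);
translate([0, 1479, 0]) cube([86, 86, 465]);
translate([1936, 0, 0]) cube([86, 86, 465]);
translate([1936, 1479, 0]) cube([86, 86, 465]);
translate([86, 0, 202]) cube([1850, 35, 157]);
translate([86, 1530, 202]) cube([1850, 35, 157]);
translate([0, 86, 202]) cube([35, 1393, 157]);
translate([1987, 86, 202]) cube([35, 1393, 157]);
translate([143, 0, 359]) cube([62, 1565, 19]);
translate([262, 0, 359]) cube([62, 1565, 19]);
translate([381, 0, 359]) cube([62, 1565, 19]);
translate([500, 0, 359]) cube([62, 1565, 19]);
translate([619, 0, 359]) cube([62, 1565, 19]);
translate([738, 0, 359]) cube([62, 1565, 19]);
translate([857, 0, 359]) cube([62, 1565, 19]);
translate([976, 0, 359]) cube([62, 1565, 19]);
translate([1095, 0, 359]) cube([62, 1565, 19]);
translate([1214, 0, 359]) cube([62, 1565, 19]);
translate([1333, 0, 359]) cube([62, 1565, 19]);
translate([1452, 0, 359]) cube([62, 1565, 19]);
translate([1571, 0, 359]) cube([62, 1565, 19]);
translate([1690, 0, 359]) cube([62, 1565, 19]);
translate([1809, 0, 359]) cube([62, 1565, 19]);


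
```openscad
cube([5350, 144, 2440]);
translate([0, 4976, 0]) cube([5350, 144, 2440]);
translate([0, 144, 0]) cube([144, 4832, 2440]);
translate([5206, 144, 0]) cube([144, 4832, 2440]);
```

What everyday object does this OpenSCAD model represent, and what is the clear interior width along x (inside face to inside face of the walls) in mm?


A house (or room) frame. The interior width is 5062 mm.

Four 2440 mm walls enclosing a rectangle with no floor or roof — a room or house frame. Outside width is 5350 mm and wall thickness is 144 mm, so the interior width is 5350 − 2 × 144 = 5062 mm.


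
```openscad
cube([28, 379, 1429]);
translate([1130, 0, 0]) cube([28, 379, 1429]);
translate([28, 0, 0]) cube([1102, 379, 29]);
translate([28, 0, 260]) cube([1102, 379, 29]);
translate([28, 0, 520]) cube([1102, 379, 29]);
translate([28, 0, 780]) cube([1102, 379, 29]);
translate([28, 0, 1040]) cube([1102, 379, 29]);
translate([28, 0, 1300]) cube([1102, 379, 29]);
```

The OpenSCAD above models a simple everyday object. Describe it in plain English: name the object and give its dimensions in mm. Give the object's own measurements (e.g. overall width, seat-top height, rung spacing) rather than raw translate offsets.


An open bookshelf. Two side panels, each 28 mm thick, 379 mm deep and 1429 mm tall, stand 1158 mm apart (outside-to-outside). Between them sit 6 shelves, each 29 mm thick and 379 mm deep, spanning the full gap between the sides. The bottom shelf rests on the floor (its underside at z = 0) and the clear gap between one shelf's top and the next shelf's underside is 231 mm.


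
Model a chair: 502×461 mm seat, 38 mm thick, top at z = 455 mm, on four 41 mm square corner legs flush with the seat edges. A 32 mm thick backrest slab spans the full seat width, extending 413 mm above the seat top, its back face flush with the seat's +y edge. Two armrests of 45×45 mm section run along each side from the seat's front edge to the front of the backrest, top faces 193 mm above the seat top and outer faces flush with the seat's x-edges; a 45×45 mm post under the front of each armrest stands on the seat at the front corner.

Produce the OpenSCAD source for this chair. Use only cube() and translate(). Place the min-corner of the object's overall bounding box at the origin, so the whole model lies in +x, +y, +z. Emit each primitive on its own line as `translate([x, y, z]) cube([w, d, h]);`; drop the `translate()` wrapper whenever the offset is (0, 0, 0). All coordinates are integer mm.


translate([0, 0, 417]) cube([502, 461, 38]);
cube([41, 41, 417]);
translate([461, 0, 0]) cube([41, 41, 417]);
translate([0, 420, 0]) cube([41, 41, 417]);
translate([461, 420, 0]) cube([41, 41, 417]);
translate([0, 429, 455]) cube([502, 32, 413]);
translate([0, 0, 603]) cube([45, 429, 45]);
translate([457, 0, 603]) cube([45, 429, 45]);
translate([0, 0, 455]) cube([45, 45, 148]);
translate([457, 0, 455]) cube([45, 45, 148]);


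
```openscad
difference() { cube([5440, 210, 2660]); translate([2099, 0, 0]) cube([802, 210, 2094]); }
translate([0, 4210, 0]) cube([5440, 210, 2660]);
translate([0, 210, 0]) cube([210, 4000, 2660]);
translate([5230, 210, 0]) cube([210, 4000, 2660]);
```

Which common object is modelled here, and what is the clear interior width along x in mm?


A single room. The interior width is 5020 mm.

Four walls enclosing a rectangle with a door in the front wall — a room. Outside width 5440 minus two 210 mm walls gives 5020 mm.


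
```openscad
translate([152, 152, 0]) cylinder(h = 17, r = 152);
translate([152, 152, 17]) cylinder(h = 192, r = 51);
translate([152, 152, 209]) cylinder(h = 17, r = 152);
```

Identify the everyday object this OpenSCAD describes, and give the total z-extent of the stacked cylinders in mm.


A spool. The overall height is 226 mm.

Three coaxial cylinders, large–small–large — a spool. Two 17 mm flanges and a 192 mm core give 17 + 192 + 17 = 226 mm.


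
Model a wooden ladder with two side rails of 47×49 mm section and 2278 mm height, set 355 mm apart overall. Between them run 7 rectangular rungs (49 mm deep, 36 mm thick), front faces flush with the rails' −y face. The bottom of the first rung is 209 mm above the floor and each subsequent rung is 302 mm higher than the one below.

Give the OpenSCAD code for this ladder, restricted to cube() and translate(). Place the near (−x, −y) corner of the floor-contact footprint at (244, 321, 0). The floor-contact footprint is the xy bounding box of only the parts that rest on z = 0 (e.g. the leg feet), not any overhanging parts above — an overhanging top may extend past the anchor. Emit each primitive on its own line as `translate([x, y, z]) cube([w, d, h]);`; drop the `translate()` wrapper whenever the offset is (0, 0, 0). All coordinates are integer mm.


// rung span = 355 - 2*47 = 261
// rung[k] z = 209 + k*302
translate([244, 321, 0]) cube([47, 49, 2278]);
translate([552, 321, 0]) cube([47, 49, 2278]);
translate([291, 321, 209]) cube([261, 49, 36]);
translate([291, 321, 511]) cube([261, 49, 36]);
translate([291, 321, 813]) cube([261, 49, 36]);
translate([291, 321, 1115]) cube([261, 49, 36]);
translate([291, 321, 1417]) cube([261, 49, 36]);
translate([291, 321, 1719]) cube([261, 49, 36]);
translate([291, 321, 2021]) cube([261, 49, 36]);


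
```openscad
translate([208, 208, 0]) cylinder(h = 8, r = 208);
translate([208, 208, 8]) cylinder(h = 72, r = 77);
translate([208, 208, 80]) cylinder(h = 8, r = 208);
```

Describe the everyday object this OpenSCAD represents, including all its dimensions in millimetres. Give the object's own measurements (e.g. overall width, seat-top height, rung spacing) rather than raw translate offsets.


A spool: two coaxial disc flanges of radius 208 mm and thickness 8 mm, joined by a core cylinder of radius 77 mm and height 72 mm. The lower flange rests on z = 0 and the three cylinders share a vertical axis.


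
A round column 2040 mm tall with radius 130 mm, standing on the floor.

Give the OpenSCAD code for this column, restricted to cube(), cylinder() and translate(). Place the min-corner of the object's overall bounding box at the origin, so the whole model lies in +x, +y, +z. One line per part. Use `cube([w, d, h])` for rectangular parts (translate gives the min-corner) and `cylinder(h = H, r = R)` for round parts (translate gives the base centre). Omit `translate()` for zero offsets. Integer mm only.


translate([130, 130, 0]) cylinder(h = 2040, r = 130);


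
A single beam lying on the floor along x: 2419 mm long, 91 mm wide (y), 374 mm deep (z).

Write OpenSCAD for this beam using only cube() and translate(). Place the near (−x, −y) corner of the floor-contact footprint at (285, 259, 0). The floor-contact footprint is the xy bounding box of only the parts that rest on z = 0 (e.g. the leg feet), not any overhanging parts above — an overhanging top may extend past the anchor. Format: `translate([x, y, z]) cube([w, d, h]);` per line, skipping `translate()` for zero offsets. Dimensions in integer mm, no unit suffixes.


translate([285, 259, 0]) cube([2419, 91, 374]);


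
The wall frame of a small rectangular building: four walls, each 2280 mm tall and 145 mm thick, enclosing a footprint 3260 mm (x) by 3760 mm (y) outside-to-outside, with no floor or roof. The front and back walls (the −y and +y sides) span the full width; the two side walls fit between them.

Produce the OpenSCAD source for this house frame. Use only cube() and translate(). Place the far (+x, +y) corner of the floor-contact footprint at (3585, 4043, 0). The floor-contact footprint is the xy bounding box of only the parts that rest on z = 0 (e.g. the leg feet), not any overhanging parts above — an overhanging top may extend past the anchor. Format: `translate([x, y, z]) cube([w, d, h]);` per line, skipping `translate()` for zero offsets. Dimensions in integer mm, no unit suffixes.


translate([325, 283, 0]) cube([3260, 145, 2280]);
translate([325, 3898, 0]) cube([3260, 145, 2280]);
translate([325, 428, 0]) cube([145, 3470, 2280]);
translate([3440, 428, 0]) cube([145, 3470, 2280]);


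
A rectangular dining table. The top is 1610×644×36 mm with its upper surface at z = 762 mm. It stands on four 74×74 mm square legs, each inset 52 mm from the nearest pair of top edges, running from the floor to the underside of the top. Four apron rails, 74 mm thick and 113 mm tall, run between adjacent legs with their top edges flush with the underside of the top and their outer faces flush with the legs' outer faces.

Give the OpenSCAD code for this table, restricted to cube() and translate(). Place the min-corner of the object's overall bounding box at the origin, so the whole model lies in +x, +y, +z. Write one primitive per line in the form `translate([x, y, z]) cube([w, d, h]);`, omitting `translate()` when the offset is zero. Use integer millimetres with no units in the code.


translate([0, 0, 726]) cube([1610, 644, 36]);
translate([52, 52, 0]) cube([74, 74, 726]);
translate([1484, 52, 0]) cube([74, 74, 726]);
translate([52, 518, 0]) cube([74, 74, 726]);
translate([1484, 518, 0]) cube([74, 74, 726]);
translate([126, 52, 613]) cube([1358, 74, 113]);
translate([126, 518, 613]) cube([1358, 74, 113]);
translate([52, 126, 613]) cube([74, 392, 113]);
translate([1484, 126, 613]) cube([74, 392, 113]);


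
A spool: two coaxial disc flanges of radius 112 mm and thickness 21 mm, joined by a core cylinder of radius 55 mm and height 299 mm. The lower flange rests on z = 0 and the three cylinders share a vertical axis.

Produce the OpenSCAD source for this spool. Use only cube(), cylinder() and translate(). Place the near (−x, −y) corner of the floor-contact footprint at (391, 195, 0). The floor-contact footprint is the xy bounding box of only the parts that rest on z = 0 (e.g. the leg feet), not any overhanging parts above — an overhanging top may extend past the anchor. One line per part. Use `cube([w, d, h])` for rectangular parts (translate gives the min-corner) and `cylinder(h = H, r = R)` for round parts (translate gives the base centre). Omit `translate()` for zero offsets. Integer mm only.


translate([503, 307, 0]) cylinder(h = 21, r = 112);
translate([503, 307, 21]) cylinder(h = 299, r = 55);
translate([503, 307, 320]) cylinder(h = 21, r = 112);


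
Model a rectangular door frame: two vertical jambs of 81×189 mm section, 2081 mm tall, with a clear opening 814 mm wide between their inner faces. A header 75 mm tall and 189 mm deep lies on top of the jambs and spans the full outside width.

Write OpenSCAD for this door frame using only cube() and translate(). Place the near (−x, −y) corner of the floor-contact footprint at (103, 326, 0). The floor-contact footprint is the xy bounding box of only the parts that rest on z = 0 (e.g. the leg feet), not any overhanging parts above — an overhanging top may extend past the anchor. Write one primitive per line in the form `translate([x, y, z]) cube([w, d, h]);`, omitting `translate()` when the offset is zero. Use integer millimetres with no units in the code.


translate([103, 326, 0]) cube([81, 189, 2081]);
translate([998, 326, 0]) cube([81, 189, 2081]);
translate([103, 326, 2081]) cube([976, 189, 75]);


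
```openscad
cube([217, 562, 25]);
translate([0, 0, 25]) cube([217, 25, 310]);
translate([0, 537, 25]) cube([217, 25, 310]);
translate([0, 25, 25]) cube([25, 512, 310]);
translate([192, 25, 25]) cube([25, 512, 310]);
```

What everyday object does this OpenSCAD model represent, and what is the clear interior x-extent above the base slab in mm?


An open box. The internal width is 167 mm.

A 217×562 base slab with four walls standing on it — an open box. The base is 217 mm wide and the walls are 25 mm thick, so the internal width is 217 − 2 × 25 = 167 mm.


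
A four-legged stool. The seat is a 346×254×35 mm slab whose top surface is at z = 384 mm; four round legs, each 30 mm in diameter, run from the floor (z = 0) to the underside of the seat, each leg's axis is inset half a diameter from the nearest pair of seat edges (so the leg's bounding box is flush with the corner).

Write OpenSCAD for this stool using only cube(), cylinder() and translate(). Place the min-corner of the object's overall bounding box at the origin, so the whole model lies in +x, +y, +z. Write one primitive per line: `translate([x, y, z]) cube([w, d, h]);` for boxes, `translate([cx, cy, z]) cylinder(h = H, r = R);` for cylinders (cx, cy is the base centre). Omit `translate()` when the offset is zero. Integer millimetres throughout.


translate([0, 0, 349]) cube([346, 254, 35]);
translate([15, 15, 0]) cylinder(h = 349, r = 15);
translate([331, 15, 0]) cylinder(h = 349, r = 15);
translate([15, 239, 0]) cylinder(h = 349, r = 15);
translate([331, 239, 0]) cylinder(h = 349, r = 15);


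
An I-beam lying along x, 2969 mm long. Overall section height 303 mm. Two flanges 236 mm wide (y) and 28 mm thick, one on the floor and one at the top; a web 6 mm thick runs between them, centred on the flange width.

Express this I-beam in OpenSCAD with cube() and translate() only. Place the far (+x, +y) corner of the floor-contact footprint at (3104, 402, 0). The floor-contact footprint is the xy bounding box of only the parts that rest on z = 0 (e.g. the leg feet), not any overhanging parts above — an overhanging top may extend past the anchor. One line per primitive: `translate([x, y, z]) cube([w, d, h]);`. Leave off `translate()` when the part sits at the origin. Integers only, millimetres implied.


translate([135, 166, 0]) cube([2969, 236, 28]);
translate([135, 281, 28]) cube([2969, 6, 247]);
translate([135, 166, 275]) cube([2969, 236, 28]);


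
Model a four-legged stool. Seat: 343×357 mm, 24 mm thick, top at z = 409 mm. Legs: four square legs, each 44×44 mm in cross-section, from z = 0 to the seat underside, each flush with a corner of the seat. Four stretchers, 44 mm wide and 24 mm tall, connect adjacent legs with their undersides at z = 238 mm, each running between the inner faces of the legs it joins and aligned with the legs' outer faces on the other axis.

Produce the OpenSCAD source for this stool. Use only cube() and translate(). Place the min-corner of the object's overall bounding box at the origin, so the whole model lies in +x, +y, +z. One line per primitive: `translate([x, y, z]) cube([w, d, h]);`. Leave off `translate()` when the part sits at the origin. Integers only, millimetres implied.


// leg_h = 409 - 24 = 385
// stretcher span = 343 - 2*44 = 255
translate([0, 0, 385]) cube([343, 357, 24]);
cube([44, 44, 385]);
translate([299, 0, 0]) cube([44, 44, 385]);
translate([0, 313, 0]) cube([44, 44, 385]);
translate([299, 313, 0]) cube([44, 44, 385]);
translate([44, 0, 238]) cube([255, 44, 24]);
translate([44, 313, 238]) cube([255, 44, 24]);
translate([0, 44, 238]) cube([44, 269, 24]);
translate([299, 44, 238]) cube([44, 269, 24]);


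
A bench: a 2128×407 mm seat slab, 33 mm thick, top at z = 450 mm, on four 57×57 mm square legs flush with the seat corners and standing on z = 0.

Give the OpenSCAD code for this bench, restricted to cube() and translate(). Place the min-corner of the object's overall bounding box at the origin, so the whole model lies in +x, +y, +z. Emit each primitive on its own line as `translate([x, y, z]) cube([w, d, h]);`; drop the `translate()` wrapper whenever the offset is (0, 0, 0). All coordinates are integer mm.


translate([0, 0, 417]) cube([2128, 407, 33]);
cube([57, 57, 417]);
translate([0, 350, 0]) cube([57, 57, 417]);
translate([2071, 0, 0]) cube([57, 57, 417]);
translate([2071, 350, 0]) cube([57, 57, 417]);


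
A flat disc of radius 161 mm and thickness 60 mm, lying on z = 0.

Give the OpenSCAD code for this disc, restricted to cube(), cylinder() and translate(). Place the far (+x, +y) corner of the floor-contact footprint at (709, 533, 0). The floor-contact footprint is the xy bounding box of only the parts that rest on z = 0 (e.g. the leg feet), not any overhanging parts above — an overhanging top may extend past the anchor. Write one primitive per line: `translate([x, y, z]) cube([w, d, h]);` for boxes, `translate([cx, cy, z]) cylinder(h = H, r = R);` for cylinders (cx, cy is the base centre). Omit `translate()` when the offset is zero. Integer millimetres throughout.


translate([548, 372, 0]) cylinder(h = 60, r = 161);


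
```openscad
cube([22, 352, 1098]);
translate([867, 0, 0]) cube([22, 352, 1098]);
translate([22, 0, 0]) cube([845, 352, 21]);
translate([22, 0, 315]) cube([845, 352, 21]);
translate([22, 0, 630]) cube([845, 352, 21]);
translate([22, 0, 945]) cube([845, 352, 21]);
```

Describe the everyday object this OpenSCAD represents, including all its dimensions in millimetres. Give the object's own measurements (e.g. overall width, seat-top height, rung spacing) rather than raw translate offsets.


An open bookshelf. Two side panels, each 22 mm thick, 352 mm deep and 1098 mm tall, stand 889 mm apart (outside-to-outside). Between them sit 4 shelves, each 21 mm thick and 352 mm deep, spanning the full gap between the sides. The bottom shelf rests on the floor (its underside at z = 0) and the clear gap between one shelf's top and the next shelf's underside is 294 mm.


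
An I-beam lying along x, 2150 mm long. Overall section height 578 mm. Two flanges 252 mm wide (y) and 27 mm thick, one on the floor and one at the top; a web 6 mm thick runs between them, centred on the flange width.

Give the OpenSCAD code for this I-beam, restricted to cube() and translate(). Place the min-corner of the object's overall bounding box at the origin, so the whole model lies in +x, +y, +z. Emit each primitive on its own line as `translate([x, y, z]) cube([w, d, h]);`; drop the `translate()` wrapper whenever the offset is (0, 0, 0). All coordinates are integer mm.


cube([2150, 252, 27]);
translate([0, 123, 27]) cube([2150, 6, 524]);
translate([0, 0, 551]) cube([2150, 252, 27]);


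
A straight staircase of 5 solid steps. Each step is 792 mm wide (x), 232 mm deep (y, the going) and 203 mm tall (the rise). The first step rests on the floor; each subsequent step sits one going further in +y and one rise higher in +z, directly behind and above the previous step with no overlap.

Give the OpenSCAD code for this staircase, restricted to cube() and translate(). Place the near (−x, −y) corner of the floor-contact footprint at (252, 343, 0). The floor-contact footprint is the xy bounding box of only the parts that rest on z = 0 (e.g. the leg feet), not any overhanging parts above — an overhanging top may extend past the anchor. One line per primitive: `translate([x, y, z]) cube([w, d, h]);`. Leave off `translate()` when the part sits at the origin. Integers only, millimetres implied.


translate([252, 343, 0]) cube([792, 232, 203]);
translate([252, 575, 203]) cube([792, 232, 203]);
translate([252, 807, 406]) cube([792, 232, 203]);
translate([252, 1039, 609]) cube([792, 232, 203]);
translate([252, 1271, 812]) cube([792, 232, 203]);


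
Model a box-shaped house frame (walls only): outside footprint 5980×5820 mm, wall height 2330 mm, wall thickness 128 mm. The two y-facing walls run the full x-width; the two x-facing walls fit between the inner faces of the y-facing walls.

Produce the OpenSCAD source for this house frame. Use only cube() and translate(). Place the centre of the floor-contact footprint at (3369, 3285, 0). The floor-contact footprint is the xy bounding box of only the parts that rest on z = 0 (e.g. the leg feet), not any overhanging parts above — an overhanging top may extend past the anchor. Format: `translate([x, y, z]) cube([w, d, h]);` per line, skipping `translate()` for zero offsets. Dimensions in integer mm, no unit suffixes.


translate([379, 375, 0]) cube([5980, 128, 2330]);
translate([379, 6067, 0]) cube([5980, 128, 2330]);
translate([379, 503, 0]) cube([128, 5564, 2330]);
translate([6231, 503, 0]) cube([128, 5564, 2330]);


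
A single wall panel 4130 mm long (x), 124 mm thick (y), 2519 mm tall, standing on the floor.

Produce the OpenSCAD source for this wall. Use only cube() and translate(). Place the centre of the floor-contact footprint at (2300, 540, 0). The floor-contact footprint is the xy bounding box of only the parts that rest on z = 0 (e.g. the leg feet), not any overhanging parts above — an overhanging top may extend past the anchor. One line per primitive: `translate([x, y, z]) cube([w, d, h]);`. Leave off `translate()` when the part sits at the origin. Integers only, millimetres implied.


translate([235, 478, 0]) cube([4130, 124, 2519]);


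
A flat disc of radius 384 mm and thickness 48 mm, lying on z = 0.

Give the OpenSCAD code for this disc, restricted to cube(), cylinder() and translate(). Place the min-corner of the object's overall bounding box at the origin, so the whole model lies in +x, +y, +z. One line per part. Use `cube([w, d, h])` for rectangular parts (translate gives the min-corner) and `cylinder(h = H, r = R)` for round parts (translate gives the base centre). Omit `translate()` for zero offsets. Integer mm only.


translate([384, 384, 0]) cylinder(h = 48, r = 384);


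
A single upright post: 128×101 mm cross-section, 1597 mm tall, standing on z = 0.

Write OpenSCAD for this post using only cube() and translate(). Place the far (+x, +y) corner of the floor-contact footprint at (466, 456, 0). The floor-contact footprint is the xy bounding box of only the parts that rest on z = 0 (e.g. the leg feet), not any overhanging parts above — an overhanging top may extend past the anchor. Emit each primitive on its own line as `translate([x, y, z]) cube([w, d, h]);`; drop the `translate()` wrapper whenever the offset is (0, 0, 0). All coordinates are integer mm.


translate([338, 355, 0]) cube([128, 101, 1597]);


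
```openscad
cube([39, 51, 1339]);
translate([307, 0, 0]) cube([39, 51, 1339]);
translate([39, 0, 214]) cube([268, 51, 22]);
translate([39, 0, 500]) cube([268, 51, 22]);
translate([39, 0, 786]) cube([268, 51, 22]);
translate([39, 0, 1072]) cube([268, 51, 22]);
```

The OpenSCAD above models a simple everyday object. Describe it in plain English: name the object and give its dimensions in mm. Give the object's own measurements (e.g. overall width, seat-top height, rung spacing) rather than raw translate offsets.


A straight ladder. Two 39×51 mm vertical rails, 1339 mm tall, stand 346 mm apart (outside-to-outside) with their front faces coplanar on the −y side. 4 rungs, each 51 mm deep and 22 mm tall, span between the inner faces of the rails, front faces flush with the rails. The lowest rung's underside is at z = 214 mm and rungs are spaced 286 mm apart (underside to underside).


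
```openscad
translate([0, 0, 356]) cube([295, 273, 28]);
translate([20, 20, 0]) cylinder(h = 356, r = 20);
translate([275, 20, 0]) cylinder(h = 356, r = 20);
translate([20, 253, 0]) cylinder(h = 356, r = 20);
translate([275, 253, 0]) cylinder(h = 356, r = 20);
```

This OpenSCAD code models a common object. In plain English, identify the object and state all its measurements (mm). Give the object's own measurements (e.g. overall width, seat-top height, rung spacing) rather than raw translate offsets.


A four-legged stool. The seat is a 295×273×28 mm slab whose top surface is at z = 384 mm; four round legs, each 40 mm in diameter, run from the floor (z = 0) to the underside of the seat, each leg's axis is inset half a diameter from the nearest pair of seat edges (so the leg's bounding box is flush with the corner).
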